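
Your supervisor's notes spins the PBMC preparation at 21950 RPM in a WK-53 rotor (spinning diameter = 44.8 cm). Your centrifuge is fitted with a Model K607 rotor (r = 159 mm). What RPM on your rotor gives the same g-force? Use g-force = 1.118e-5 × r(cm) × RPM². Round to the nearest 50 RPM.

Original rotor: r = 44.8 / 2 = 22.4 cm
RCF = 1.118 × 10⁻⁵ × r × N²
RCF_original = 1.118 × 10⁻⁵ × 22.4 × (21950)² = 1.118 × 10⁻⁵ × 22.4 × 481,802,500 ≈ 120,658.8 × g
Your rotor: r = 159 mm = 15.9 cm
120,658.8 = 1.118 × 10⁻⁵ × 15.9 × N²
N² = 120,658.8 / (17.7762 × 10⁻⁵) = 678,765,990
N ≈ √678,765,990 ≈ 26,053.1

≈ 26050 RPM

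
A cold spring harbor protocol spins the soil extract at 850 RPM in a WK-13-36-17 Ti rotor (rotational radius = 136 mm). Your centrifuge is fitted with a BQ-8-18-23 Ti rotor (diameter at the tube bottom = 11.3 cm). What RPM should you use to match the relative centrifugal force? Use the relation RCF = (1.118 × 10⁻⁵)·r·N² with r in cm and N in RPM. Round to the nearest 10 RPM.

1320 RPM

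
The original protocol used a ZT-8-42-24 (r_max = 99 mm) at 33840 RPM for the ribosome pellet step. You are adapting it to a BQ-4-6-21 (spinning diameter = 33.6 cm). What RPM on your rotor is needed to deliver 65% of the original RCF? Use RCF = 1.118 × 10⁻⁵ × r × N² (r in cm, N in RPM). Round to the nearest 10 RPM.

20940 RPM

Original rotor: r = 99 mm = 9.9 cm
RCF = 1.118 × 10⁻⁵ × r × N²
RCF_original = 1.118 × 10⁻⁵ × 9.9 × (33840)² = 1.118 × 10⁻⁵ × 9.9 × 1,145,145,600 ≈ 126,747 × g
Target RCF = 0.65 × 126,747 ≈ 82,385.6 × g
Your rotor: r = 33.6 / 2 = 16.8 cm
82,385.6 = 1.118 × 10⁻⁵ × 16.8 × N²
N² = 82,385.6 / (18.7824 × 10⁻⁵) = 438,631,911
N ≈ √438,631,911 ≈ 20,943.5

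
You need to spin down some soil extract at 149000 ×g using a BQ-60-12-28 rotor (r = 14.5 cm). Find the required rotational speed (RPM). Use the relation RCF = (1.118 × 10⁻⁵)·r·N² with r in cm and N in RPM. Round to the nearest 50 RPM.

N ≈ 30300 RPM

149,000 = 1.118 × 10⁻⁵ × 14.5 × N²
N² = 149,000 / (16.211 × 10⁻⁵) = 919,128,986
N ≈ √919,128,986 ≈ 30,317.1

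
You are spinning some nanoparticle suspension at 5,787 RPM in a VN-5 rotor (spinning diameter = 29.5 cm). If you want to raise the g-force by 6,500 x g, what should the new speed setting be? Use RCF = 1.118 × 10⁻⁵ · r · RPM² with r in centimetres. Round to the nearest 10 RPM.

r = 29.5 / 2 = 14.75 cm
Current RCF = 1.118 × 10⁻⁵ × 14.75 × (5787)² = 1.118 × 10⁻⁵ × 14.75 × 33,489,369 ≈ 5,522.6 × g
Target RCF = 5,522.6 + 6,500 = 12,022.6 × g
N² = 12,022.6 / (16.4905 × 10⁻⁵) = 72,906,219
N ≈ √72,906,219 ≈ 8,538.5

8540 RPM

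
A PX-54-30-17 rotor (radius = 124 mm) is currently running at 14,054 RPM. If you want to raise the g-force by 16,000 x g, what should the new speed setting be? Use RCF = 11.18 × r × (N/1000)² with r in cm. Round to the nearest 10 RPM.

17690 RPM

r = 124 mm = 12.4 cm
Current RCF = 11.18 × 12.4 × (14.054)² = 11.18 × 12.4 × 197.514916 ≈ 27,381.9 × g
Target RCF = 27,381.9 + 16,000 = 43,381.9 × g
(N/1000)² = 43,381.9 / 138.632 = 312.9285
N = 1000 × √312.9285 ≈ 17,689.8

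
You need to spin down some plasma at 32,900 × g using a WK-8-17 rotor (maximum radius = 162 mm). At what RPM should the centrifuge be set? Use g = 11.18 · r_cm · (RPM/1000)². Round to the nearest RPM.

N ≈ 13478 RPM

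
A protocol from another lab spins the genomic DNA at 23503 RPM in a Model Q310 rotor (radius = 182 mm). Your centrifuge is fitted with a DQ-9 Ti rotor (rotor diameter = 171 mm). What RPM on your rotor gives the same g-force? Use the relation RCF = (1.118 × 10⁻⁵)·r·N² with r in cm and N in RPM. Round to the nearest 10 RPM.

34290 RPM

Original rotor: r = 182 mm = 18.2 cm
RCF = 1.118 × 10⁻⁵ × r × N²
RCF_original = 1.118 × 10⁻⁵ × 18.2 × (23503)² = 1.118 × 10⁻⁵ × 18.2 × 552,391,009 ≈ 112,398.3 × g
Your rotor: r = 171 mm / 2 = 85.5 mm = 8.55 cm
112,398.3 = 1.118 × 10⁻⁵ × 8.55 × N²
N² = 112,398.3 / (9.5589 × 10⁻⁵) = 1,175,849,732
N ≈ √1,175,849,732 ≈ 34,290.7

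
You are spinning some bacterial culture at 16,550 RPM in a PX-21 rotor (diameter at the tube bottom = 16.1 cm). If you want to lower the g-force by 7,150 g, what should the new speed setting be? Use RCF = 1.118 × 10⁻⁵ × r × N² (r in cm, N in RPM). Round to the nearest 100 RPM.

13900 RPM

r = 16.1 / 2 = 8.05 cm
Current RCF = 1.118 × 10⁻⁵ × 8.05 × (16550)² = 1.118 × 10⁻⁵ × 8.05 × 273,902,500 ≈ 24,651 × g
Target RCF = 24,651 − 7,150 = 17,501 × g
N² = 17,501 / (8.9999 × 10⁻⁵) = 194,457,716
N ≈ √194,457,716 ≈ 13,944.8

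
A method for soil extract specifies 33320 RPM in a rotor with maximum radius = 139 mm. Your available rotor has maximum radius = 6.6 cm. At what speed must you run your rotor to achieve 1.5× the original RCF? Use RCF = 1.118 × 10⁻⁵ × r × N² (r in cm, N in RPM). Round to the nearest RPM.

59222 RPM

Original rotor: r = 139 mm = 13.9 cm
RCF_original = 1.118 × 10⁻⁵ × 13.9 × (33320)² = 1.118 × 10⁻⁵ × 13.9 × 1,110,222,400 ≈ 172,530.8 × g
Target RCF = 1.5 × 172,530.8 ≈ 258,796.2 × g
258,796.2 = 1.118 × 10⁻⁵ × 6.6 × N²
N² = 258,796.2 / (7.3788 × 10⁻⁵) = 3,507,293,869
N ≈ √3,507,293,869 ≈ 59,222.4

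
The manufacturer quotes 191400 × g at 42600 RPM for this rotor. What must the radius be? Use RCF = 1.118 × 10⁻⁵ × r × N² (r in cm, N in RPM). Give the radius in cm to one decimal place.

191400 = 1.118 × 10⁻⁵ × r × (42600)²
r = 191400 / (1.118 × 10⁻⁵ × 1,814,760,000) = 191400 / 20289.02 ≈ 9.434 cm

≈ 9.4 cm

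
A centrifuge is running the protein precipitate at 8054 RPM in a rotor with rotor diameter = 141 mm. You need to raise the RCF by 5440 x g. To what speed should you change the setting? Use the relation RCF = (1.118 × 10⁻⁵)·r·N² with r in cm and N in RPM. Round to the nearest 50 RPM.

r = 141 mm / 2 = 70.5 mm = 7.05 cm
Current RCF = 1.118 × 10⁻⁵ × 7.05 × (8054)² = 1.118 × 10⁻⁵ × 7.05 × 64,866,916 ≈ 5,112.7 × g
Target RCF = 5,112.7 + 5,440 = 10,552.7 × g
N² = 10,552.7 / (7.8819 × 10⁻⁵) = 133,885,231
N ≈ √133,885,231 ≈ 11,570.9

N₂ ≈ 11550 RPM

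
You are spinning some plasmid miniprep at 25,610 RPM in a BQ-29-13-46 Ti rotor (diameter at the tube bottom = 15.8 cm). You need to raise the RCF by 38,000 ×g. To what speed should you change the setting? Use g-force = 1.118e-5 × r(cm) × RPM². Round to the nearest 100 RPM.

33000 RPM

r = 15.8 / 2 = 7.9 cm
Current RCF = 1.118 × 10⁻⁵ × 7.9 × (25610)² = 1.118 × 10⁻⁵ × 7.9 × 655,872,100 ≈ 57,927.9 × g
Target RCF = 57,927.9 + 38,000 = 95,927.9 × g
N² = 95,927.9 / (8.8322 × 10⁻⁵) = 1,086,115,577
N ≈ √1,086,115,577 ≈ 32,956.3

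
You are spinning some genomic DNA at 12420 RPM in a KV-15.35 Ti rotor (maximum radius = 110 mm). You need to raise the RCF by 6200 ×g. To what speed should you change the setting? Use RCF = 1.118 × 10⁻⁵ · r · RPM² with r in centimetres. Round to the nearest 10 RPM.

r = 110 mm = 11.0 cm
Current RCF = 1.118 × 10⁻⁵ × 11 × (12420)² = 1.118 × 10⁻⁵ × 11 × 154,256,400 ≈ 18,970.5 × g
Target RCF = 18,970.5 + 6,200 = 25,170.5 × g
N² = 25,170.5 / (12.298 × 10⁻⁵) = 204,671,491
N ≈ √204,671,491 ≈ 14,306.3

14310 RPM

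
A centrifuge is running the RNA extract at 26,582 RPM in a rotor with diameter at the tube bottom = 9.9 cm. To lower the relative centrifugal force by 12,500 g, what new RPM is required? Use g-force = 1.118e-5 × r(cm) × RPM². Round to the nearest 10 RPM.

≈ 21930 RPM

r = 9.9 / 2 = 4.95 cm
Current RCF = 1.118 × 10⁻⁵ × 4.95 × (26582)² = 1.118 × 10⁻⁵ × 4.95 × 706,602,724 ≈ 39,104.1 × g
Target RCF = 39,104.1 − 12,500 = 26,604.1 × g
N² = 26,604.1 / (5.5341 × 10⁻⁵) = 480,730,381
N ≈ √480,730,381 ≈ 21,925.6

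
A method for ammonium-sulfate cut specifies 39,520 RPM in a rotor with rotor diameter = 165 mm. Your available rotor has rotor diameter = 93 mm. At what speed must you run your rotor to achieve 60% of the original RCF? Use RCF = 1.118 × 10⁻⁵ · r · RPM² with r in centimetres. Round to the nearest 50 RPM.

40750 RPM

Original rotor: r = 165 mm / 2 = 82.5 mm = 8.25 cm
RCF = 1.118 × 10⁻⁵ × r × N²
RCF_original = 1.118 × 10⁻⁵ × 8.25 × (39520)² = 1.118 × 10⁻⁵ × 8.25 × 1,561,830,400 ≈ 144,055.4 × g
Target RCF = 0.6 × 144,055.4 ≈ 86,433.2 × g
Your rotor: r = 93 mm / 2 = 46.5 mm = 4.65 cm
86,433.2 = 1.118 × 10⁻⁵ × 4.65 × N²
N² = 86,433.2 / (5.1987 × 10⁻⁵) = 1,662,592,571
N ≈ √1,662,592,571 ≈ 40,774.9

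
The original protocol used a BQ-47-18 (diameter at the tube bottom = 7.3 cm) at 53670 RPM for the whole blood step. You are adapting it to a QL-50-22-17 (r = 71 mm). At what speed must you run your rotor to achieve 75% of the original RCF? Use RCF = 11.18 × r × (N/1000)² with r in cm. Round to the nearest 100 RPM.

≈ 33300 RPM

Original rotor: r = 7.3 / 2 = 3.65 cm
RCF_original = 11.18 × 3.65 × (53.67)² = 11.18 × 3.65 × 2,880.4689 ≈ 117,543.3 × g
Target RCF = 0.75 × 117,543.3 ≈ 88,157.5 × g
Your rotor: r = 71 mm = 7.1 cm
88,157.5 = 11.18 × 7.1 × (N/1000)²
(N/1000)² = 88,157.5 / 79.378 = 1110.604
N = 1000 × √1110.604 ≈ 33,325.7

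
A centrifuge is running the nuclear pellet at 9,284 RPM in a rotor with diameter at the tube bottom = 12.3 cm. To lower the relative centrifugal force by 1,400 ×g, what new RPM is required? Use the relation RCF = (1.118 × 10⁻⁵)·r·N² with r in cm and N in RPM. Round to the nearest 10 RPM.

N₂ ≈ 8110 RPM

r = 12.3 / 2 = 6.15 cm
Current RCF = 1.118 × 10⁻⁵ × 6.15 × (9284)² = 1.118 × 10⁻⁵ × 6.15 × 86,192,656 ≈ 5,926.3 × g
Target RCF = 5,926.3 − 1,400 = 4,526.3 × g
N² = 4,526.3 / (6.8757 × 10⁻⁵) = 65,830,388
N ≈ √65,830,388 ≈ 8,113.6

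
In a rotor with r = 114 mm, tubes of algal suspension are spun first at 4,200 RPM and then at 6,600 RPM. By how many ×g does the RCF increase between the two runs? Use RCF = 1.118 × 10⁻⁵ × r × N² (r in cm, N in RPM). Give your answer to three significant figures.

3300 ×g

r = 114 mm = 11.4 cm
RCF₁ = 1.118 × 10⁻⁵ × 11.4 × (4200)² = 1.118 × 10⁻⁵ × 11.4 × 17,640,000 ≈ 2,248.3 × g
RCF₂ = 1.118 × 10⁻⁵ × 11.4 × (6600)² = 1.118 × 10⁻⁵ × 11.4 × 43,560,000 ≈ 5,551.8 × g
Increase = 5,551.8 − 2,248.3 = 3,303.5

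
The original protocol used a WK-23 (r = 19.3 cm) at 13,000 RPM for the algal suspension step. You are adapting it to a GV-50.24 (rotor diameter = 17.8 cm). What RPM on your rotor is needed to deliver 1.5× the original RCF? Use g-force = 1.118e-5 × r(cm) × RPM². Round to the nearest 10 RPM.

RCF_original = 1.118 × 10⁻⁵ × 19.3 × (13000)² = 1.118 × 10⁻⁵ × 19.3 × 169,000,000 ≈ 36,465.8 × g
Target RCF = 1.5 × 36,465.8 ≈ 54,698.7 × g
Your rotor: r = 17.8 / 2 = 8.9 cm
54,698.7 = 1.118 × 10⁻⁵ × 8.9 × N²
N² = 54,698.7 / (9.9502 × 10⁻⁵) = 549,724,629
N ≈ √549,724,629 ≈ 23,446.2

23450 RPM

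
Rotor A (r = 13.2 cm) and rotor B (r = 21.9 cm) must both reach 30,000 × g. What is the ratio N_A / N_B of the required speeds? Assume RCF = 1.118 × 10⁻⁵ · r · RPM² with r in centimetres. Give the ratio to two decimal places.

At fixed RCF, N ∝ 1/√r, so N_A/N_B = √(r_B/r_A) = √(21.9/13.2) = √1.659091 = 1.2881.

1.29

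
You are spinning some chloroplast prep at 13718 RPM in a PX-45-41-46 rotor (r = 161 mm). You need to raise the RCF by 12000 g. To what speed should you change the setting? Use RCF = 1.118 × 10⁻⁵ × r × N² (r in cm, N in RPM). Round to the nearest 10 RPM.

r = 161 mm = 16.1 cm
Current RCF = 1.118 × 10⁻⁵ × 16.1 × (13718)² = 1.118 × 10⁻⁵ × 16.1 × 188,183,524 ≈ 33,872.7 × g
Target RCF = 33,872.7 + 12,000 = 45,872.7 × g
N² = 45,872.7 / (17.9998 × 10⁻⁵) = 254,851,165
N ≈ √254,851,165 ≈ 15,964.1

15960 RPM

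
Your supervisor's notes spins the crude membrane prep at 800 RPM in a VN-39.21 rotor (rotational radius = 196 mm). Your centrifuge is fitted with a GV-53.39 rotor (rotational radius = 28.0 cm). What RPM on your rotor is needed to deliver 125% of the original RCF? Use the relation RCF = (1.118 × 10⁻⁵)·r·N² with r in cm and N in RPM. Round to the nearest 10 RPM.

Original rotor: r = 196 mm = 19.6 cm
RCF = 1.118 × 10⁻⁵ × r × N²
RCF_original = 1.118 × 10⁻⁵ × 19.6 × (800)² = 1.118 × 10⁻⁵ × 19.6 × 640,000 ≈ 140.2 × g
Target RCF = 1.25 × 140.2 ≈ 175.2 × g
175.2 = 1.118 × 10⁻⁵ × 28 × N²
N² = 175.2 / (31.304 × 10⁻⁵) = 559,673
N ≈ √559,673 ≈ 748.1

≈ 750 RPM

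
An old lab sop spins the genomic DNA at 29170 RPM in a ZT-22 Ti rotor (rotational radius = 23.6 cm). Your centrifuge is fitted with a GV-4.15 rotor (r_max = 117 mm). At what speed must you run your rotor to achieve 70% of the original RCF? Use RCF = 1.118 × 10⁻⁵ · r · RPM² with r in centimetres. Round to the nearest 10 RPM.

34660 RPM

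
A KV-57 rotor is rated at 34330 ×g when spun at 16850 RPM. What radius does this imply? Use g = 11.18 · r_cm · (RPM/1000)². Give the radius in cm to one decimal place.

10.8 cm

34330 = 11.18 × r × (16.85)²
r = 34330 / (11.18 × 283.9225) = 34330 / 3174.254 ≈ 10.815 cm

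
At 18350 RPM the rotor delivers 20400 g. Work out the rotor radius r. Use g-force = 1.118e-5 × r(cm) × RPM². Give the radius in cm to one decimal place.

5.4 cm

RCF = 1.118 × 10⁻⁵ × r × N²
20400 = 1.118 × 10⁻⁵ × r × (18350)²
r = 20400 / (1.118 × 10⁻⁵ × 336,722,500) = 20400 / 3764.558 ≈ 5.419 cm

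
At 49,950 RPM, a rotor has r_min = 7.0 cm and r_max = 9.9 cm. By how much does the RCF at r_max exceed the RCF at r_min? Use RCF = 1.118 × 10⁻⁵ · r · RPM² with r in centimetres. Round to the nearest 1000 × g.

ΔRCF = 1.118 × 10⁻⁵ × (r_max − r_min) × N² = 1.118 × 10⁻⁵ × 2.9 × 2,495,002,500 ≈ 80,893

≈ 81000 x g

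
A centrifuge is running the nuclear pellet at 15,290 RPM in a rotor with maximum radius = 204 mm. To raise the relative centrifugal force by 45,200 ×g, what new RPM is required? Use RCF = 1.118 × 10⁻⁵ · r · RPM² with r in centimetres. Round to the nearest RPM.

r = 204 mm = 20.4 cm
Current RCF = 1.118 × 10⁻⁵ × 20.4 × (15290)² = 1.118 × 10⁻⁵ × 20.4 × 233,784,100 ≈ 53,319.6 × g
Target RCF = 53,319.6 + 45,200 = 98,519.6 × g
N² = 98,519.6 / (22.8072 × 10⁻⁵) = 431,967,098
N ≈ √431,967,098 ≈ 20,783.8

N₂ ≈ 20784 RPM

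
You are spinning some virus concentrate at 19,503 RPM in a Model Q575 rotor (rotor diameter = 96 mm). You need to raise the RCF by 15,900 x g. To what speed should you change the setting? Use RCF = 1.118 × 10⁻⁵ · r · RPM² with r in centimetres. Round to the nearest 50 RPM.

N₂ ≈ 26000 RPM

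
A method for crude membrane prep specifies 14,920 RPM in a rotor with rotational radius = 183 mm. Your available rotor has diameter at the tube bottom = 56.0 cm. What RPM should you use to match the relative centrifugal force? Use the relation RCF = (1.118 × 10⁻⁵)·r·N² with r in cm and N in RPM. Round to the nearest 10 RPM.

12060 RPM

Original rotor: r = 183 mm = 18.3 cm
RCF_original = 1.118 × 10⁻⁵ × 18.3 × (14920)² = 1.118 × 10⁻⁵ × 18.3 × 222,606,400 ≈ 45,543.9 × g
Your rotor: r = 56.0 / 2 = 28 cm
45,543.9 = 1.118 × 10⁻⁵ × 28 × N²
N² = 45,543.9 / (31.304 × 10⁻⁵) = 145,489,075
N ≈ √145,489,075 ≈ 12,061.9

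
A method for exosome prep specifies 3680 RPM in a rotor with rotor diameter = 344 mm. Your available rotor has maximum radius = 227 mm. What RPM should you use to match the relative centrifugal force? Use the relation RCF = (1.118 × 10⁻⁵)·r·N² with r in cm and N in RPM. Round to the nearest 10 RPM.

Original rotor: r = 344 mm / 2 = 172 mm = 17.2 cm
RCF_original = 1.118 × 10⁻⁵ × 17.2 × (3680)² = 1.118 × 10⁻⁵ × 17.2 × 13,542,400 ≈ 2,604.1 × g
Your rotor: r = 227 mm = 22.7 cm
2,604.1 = 1.118 × 10⁻⁵ × 22.7 × N²
N² = 2,604.1 / (25.3786 × 10⁻⁵) = 10,261,007
N ≈ √10,261,007 ≈ 3,203.3

3200 RPM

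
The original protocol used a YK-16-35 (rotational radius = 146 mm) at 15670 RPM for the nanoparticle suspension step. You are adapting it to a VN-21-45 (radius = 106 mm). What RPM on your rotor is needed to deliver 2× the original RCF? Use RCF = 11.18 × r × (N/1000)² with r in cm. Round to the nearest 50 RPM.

Original rotor: r = 146 mm = 14.6 cm
RCF = 11.18 × r × (N/1000)²
RCF_original = 11.18 × 14.6 × (15.67)² = 11.18 × 14.6 × 245.5489 ≈ 40,080.5 × g
Target RCF = 2 × 40,080.5 ≈ 80,161 × g
Your rotor: r = 106 mm = 10.6 cm
80,161 = 11.18 × 10.6 × (N/1000)²
(N/1000)² = 80,161 / 118.508 = 676.4185
N = 1000 × √676.4185 ≈ 26,008.0

26000 RPM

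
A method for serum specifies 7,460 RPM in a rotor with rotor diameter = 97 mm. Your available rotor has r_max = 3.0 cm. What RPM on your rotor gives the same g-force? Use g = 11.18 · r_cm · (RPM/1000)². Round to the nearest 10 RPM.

≈ 9490 RPM

Original rotor: r = 97 mm / 2 = 48.5 mm = 4.85 cm
RCF_original = 11.18 × 4.85 × (7.46)² = 11.18 × 4.85 × 55.6516 ≈ 3,017.6 × g
3,017.6 = 11.18 × 3 × (N/1000)²
(N/1000)² = 3,017.6 / 33.54 = 89.97018
N = 1000 × √89.97018 ≈ 9,485.3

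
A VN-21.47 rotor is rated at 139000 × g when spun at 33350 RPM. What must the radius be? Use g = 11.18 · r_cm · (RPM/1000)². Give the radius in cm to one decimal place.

≈ 11.2 cm

139000 = 11.18 × r × (33.35)²
r = 139000 / (11.18 × 1112.2225) = 139000 / 12434.65 ≈ 11.178 cm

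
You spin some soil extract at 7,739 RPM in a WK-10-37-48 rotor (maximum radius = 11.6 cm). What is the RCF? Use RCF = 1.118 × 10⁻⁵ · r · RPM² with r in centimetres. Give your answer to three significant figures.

RCF = 1.118 × 10⁻⁵ × 11.6 × (7739)² = 1.118 × 10⁻⁵ × 11.6 × 59,892,121 ≈ 7,767.3 × g

7770 × g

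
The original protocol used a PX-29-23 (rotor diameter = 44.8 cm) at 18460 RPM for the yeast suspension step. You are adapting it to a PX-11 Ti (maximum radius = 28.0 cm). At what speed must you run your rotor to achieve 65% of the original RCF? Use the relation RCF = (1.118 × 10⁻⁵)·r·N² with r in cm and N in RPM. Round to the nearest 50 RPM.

Original rotor: r = 44.8 / 2 = 22.4 cm
RCF = 1.118 × 10⁻⁵ × r × N²
RCF_original = 1.118 × 10⁻⁵ × 22.4 × (18460)² = 1.118 × 10⁻⁵ × 22.4 × 340,771,600 ≈ 85,340.1 × g
Target RCF = 0.65 × 85,340.1 ≈ 55,471.1 × g
55,471.1 = 1.118 × 10⁻⁵ × 28 × N²
N² = 55,471.1 / (31.304 × 10⁻⁵) = 177,201,316
N ≈ √177,201,316 ≈ 13,311.7

≈ 13300 RPM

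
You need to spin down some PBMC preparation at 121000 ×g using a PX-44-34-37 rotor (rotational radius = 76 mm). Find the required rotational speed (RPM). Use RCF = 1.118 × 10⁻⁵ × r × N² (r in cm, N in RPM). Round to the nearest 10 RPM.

r = 76 mm = 7.6 cm
121,000 = 1.118 × 10⁻⁵ × 7.6 × N²
N² = 121,000 / (8.4968 × 10⁻⁵) = 1,424,065,531
N ≈ √1,424,065,531 ≈ 37,736.8

37740 RPM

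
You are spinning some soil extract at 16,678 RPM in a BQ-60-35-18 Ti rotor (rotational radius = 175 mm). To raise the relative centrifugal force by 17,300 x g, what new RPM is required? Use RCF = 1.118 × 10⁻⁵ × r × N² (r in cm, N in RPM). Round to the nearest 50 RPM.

≈ 19150 RPM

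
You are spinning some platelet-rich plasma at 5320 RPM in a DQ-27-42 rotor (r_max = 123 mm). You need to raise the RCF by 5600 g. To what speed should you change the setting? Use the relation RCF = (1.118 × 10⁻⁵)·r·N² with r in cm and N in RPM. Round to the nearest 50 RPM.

≈ 8300 RPM

r = 123 mm = 12.3 cm
Current RCF = 1.118 × 10⁻⁵ × 12.3 × (5320)² = 1.118 × 10⁻⁵ × 12.3 × 28,302,400 ≈ 3,892 × g
Target RCF = 3,892 + 5,600 = 9,492 × g
N² = 9,492 / (13.7514 × 10⁻⁵) = 69,025,699
N ≈ √69,025,699 ≈ 8,308.2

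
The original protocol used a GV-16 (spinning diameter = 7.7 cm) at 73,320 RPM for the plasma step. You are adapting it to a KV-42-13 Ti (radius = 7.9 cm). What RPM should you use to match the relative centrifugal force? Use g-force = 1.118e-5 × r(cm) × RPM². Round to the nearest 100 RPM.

≈ 51200 RPM

Original rotor: r = 7.7 / 2 = 3.85 cm
RCF_original = 1.118 × 10⁻⁵ × 3.85 × (73320)² = 1.118 × 10⁻⁵ × 3.85 × 5,375,822,400 ≈ 231,391.5 × g
231,391.5 = 1.118 × 10⁻⁵ × 7.9 × N²
N² = 231,391.5 / (8.8322 × 10⁻⁵) = 2,619,862,548
N ≈ √2,619,862,548 ≈ 51,184.6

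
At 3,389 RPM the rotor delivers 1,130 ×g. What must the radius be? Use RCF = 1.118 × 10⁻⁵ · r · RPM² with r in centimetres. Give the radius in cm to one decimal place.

8.8 cm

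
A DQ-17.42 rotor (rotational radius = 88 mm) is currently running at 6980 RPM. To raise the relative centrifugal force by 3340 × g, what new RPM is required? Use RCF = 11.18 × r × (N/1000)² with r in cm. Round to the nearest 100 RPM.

r = 88 mm = 8.8 cm
Current RCF = 11.18 × 8.8 × (6.98)² = 11.18 × 8.8 × 48.7204 ≈ 4,793.3 × g
Target RCF = 4,793.3 + 3,340 = 8,133.3 × g
(N/1000)² = 8,133.3 / 98.384 = 82.66893
N = 1000 × √82.66893 ≈ 9,092.2

N₂ ≈ 9100 RPM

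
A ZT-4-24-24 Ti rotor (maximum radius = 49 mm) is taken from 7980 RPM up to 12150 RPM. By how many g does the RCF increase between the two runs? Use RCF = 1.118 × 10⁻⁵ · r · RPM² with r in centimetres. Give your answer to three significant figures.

4600 g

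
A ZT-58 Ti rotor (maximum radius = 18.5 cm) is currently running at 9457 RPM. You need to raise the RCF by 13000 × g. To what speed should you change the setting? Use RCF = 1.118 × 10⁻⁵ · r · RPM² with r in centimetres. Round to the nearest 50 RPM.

≈ 12350 RPM

Current RCF = 1.118 × 10⁻⁵ × 18.5 × (9457)² = 1.118 × 10⁻⁵ × 18.5 × 89,434,849 ≈ 18,497.8 × g
Target RCF = 18,497.8 + 13,000 = 31,497.8 × g
N² = 31,497.8 / (20.683 × 10⁻⁵) = 152,288,353
N ≈ √152,288,353 ≈ 12,340.5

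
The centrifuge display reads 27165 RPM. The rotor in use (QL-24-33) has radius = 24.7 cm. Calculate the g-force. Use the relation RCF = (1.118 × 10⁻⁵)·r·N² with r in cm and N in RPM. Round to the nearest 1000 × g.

204000 x g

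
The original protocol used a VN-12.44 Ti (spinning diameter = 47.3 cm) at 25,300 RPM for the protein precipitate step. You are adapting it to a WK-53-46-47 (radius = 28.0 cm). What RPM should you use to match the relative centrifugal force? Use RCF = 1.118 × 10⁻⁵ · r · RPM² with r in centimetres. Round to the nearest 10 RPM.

≈ 23250 RPM

Original rotor: r = 47.3 / 2 = 23.65 cm
RCF_original = 1.118 × 10⁻⁵ × 23.65 × (25300)² = 1.118 × 10⁻⁵ × 23.65 × 640,090,000 ≈ 169,244.3 × g
169,244.3 = 1.118 × 10⁻⁵ × 28 × N²
N² = 169,244.3 / (31.304 × 10⁻⁵) = 540,647,521
N ≈ √540,647,521 ≈ 23,251.8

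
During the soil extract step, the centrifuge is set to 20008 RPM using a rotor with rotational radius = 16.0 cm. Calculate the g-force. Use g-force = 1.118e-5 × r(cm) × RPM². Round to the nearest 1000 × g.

≈ 72000 g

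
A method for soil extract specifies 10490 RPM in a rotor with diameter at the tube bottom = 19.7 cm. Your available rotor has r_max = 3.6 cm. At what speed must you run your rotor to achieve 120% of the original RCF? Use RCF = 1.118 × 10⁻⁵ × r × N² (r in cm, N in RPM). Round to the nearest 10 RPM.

Original rotor: r = 19.7 / 2 = 9.85 cm
RCF = 1.118 × 10⁻⁵ × r × N²
RCF_original = 1.118 × 10⁻⁵ × 9.85 × (10490)² = 1.118 × 10⁻⁵ × 9.85 × 110,040,100 ≈ 12,117.9 × g
Target RCF = 1.2 × 12,117.9 ≈ 14,541.5 × g
14,541.5 = 1.118 × 10⁻⁵ × 3.6 × N²
N² = 14,541.5 / (4.0248 × 10⁻⁵) = 361,297,456
N ≈ √361,297,456 ≈ 19,007.8

19010 RPM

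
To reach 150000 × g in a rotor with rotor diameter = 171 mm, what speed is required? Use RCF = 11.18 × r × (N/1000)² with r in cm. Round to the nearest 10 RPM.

39610 RPM

r = 171 mm / 2 = 85.5 mm = 8.55 cm
RCF = 11.18 × r × (N/1000)²
150,000 = 11.18 × 8.55 × (N/1000)²
(N/1000)² = 150,000 / 95.589 = 1569.218
N = 1000 × √1569.218 ≈ 39,613.4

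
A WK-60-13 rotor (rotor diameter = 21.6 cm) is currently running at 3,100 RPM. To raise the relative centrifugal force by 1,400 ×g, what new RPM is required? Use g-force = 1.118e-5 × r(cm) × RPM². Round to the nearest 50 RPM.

r = 21.6 / 2 = 10.8 cm
Current RCF = 1.118 × 10⁻⁵ × 10.8 × (3100)² = 1.118 × 10⁻⁵ × 10.8 × 9,610,000 ≈ 1,160.3 × g
Target RCF = 1,160.3 + 1,400 = 2,560.3 × g
N² = 2,560.3 / (12.0744 × 10⁻⁵) = 21,204,366
N ≈ √21,204,366 ≈ 4,604.8

4600 RPM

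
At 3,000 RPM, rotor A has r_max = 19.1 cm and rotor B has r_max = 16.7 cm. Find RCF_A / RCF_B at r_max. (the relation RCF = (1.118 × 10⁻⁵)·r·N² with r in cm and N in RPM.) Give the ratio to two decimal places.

1.14

At fixed N, RCF ∝ r, so RCF_A/RCF_B = r_A/r_B = 19.1 / 16.7 = 1.1437.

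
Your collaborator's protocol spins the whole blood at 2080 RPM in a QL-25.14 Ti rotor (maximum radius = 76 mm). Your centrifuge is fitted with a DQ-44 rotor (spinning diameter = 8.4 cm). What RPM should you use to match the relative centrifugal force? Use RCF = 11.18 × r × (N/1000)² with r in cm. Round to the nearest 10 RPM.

2800 RPM

Original rotor: r = 76 mm = 7.6 cm
RCF_original = 11.18 × 7.6 × (2.08)² = 11.18 × 7.6 × 4.3264 ≈ 367.6 × g
Your rotor: r = 8.4 / 2 = 4.2 cm
367.6 = 11.18 × 4.2 × (N/1000)²
(N/1000)² = 367.6 / 46.956 = 7.828606
N = 1000 × √7.828606 ≈ 2,798.0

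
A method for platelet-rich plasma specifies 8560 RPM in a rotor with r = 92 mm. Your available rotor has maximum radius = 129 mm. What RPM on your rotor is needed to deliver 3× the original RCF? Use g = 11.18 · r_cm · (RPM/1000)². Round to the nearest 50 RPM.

12500 RPM

Original rotor: r = 92 mm = 9.2 cm
RCF = 11.18 × r × (N/1000)²
RCF_original = 11.18 × 9.2 × (8.56)² = 11.18 × 9.2 × 73.2736 ≈ 7,536.6 × g
Target RCF = 3 × 7,536.6 ≈ 22,609.8 × g
Your rotor: r = 129 mm = 12.9 cm
22,609.8 = 11.18 × 12.9 × (N/1000)²
(N/1000)² = 22,609.8 / 144.222 = 156.7708
N = 1000 × √156.7708 ≈ 12,520.8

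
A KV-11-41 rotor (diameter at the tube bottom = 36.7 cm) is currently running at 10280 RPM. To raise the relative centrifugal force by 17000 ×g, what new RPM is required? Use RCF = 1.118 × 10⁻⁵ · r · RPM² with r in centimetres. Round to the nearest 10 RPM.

13730 RPM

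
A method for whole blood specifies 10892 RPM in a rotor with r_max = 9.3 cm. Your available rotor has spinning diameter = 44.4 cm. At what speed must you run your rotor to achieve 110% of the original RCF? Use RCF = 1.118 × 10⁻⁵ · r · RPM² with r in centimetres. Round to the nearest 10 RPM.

≈ 7390 RPM

RCF_original = 1.118 × 10⁻⁵ × 9.3 × (10892)² = 1.118 × 10⁻⁵ × 9.3 × 118,635,664 ≈ 12,335 × g
Target RCF = 1.1 × 12,335 ≈ 13,568.5 × g
Your rotor: r = 44.4 / 2 = 22.2 cm
13,568.5 = 1.118 × 10⁻⁵ × 22.2 × N²
N² = 13,568.5 / (24.8196 × 10⁻⁵) = 54,668,488
N ≈ √54,668,488 ≈ 7,393.8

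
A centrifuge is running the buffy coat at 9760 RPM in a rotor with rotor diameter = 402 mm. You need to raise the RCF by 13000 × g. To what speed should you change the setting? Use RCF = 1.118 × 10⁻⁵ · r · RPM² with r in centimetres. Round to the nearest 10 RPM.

N₂ ≈ 12370 RPM

r = 402 mm / 2 = 201 mm = 20.1 cm
Current RCF = 1.118 × 10⁻⁵ × 20.1 × (9760)² = 1.118 × 10⁻⁵ × 20.1 × 95,257,600 ≈ 21,406.1 × g
Target RCF = 21,406.1 + 13,000 = 34,406.1 × g
N² = 34,406.1 / (22.4718 × 10⁻⁵) = 153,107,895
N ≈ √153,107,895 ≈ 12,373.7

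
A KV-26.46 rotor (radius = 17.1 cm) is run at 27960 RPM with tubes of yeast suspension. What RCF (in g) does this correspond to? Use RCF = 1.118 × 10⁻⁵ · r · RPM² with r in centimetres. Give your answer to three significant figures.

RCF = 1.118 × 10⁻⁵ × r × N²
RCF = 1.118 × 10⁻⁵ × 17.1 × (27960)² = 1.118 × 10⁻⁵ × 17.1 × 781,761,600 ≈ 149,455.6 × g

149000 g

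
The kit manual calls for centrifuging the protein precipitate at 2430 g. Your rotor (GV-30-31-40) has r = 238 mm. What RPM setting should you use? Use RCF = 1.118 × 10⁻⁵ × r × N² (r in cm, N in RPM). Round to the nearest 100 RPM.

r = 238 mm = 23.8 cm
2,430 = 1.118 × 10⁻⁵ × 23.8 × N²
N² = 2,430 / (26.6084 × 10⁻⁵) = 9,132,454
N ≈ √9,132,454 ≈ 3,022.0

≈ 3000 RPM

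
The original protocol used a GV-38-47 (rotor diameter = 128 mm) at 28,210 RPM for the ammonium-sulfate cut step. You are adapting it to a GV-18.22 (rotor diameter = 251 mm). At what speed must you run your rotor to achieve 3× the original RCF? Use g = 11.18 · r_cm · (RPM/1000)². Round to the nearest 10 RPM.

Original rotor: r = 128 mm / 2 = 64 mm = 6.4 cm
RCF_original = 11.18 × 6.4 × (28.21)² = 11.18 × 6.4 × 795.8041 ≈ 56,941.4 × g
Target RCF = 3 × 56,941.4 ≈ 170,824.2 × g
Your rotor: r = 251 mm / 2 = 125.5 mm = 12.55 cm
170,824.2 = 11.18 × 12.55 × (N/1000)²
(N/1000)² = 170,824.2 / 140.309 = 1217.486
N = 1000 × √1217.486 ≈ 34,892.5

34890 RPM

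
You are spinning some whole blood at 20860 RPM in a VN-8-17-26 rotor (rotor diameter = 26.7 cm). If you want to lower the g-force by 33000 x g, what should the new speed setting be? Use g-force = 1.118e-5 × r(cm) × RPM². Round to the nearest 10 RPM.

r = 26.7 / 2 = 13.35 cm
Current RCF = 1.118 × 10⁻⁵ × 13.35 × (20860)² = 1.118 × 10⁻⁵ × 13.35 × 435,139,600 ≈ 64,945.9 × g
Target RCF = 64,945.9 − 33,000 = 31,945.9 × g
N² = 31,945.9 / (14.9253 × 10⁻⁵) = 214,038,579
N ≈ √214,038,579 ≈ 14,630.1

14630 RPM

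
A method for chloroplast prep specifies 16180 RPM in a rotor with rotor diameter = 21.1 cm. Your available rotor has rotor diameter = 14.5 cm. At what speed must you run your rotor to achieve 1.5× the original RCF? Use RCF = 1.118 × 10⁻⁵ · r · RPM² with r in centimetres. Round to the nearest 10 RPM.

Original rotor: r = 21.1 / 2 = 10.55 cm
RCF = 1.118 × 10⁻⁵ × r × N²
RCF_original = 1.118 × 10⁻⁵ × 10.55 × (16180)² = 1.118 × 10⁻⁵ × 10.55 × 261,792,400 ≈ 30,878.2 × g
Target RCF = 1.5 × 30,878.2 ≈ 46,317.3 × g
Your rotor: r = 14.5 / 2 = 7.25 cm
46,317.3 = 1.118 × 10⁻⁵ × 7.25 × N²
N² = 46,317.3 / (8.1055 × 10⁻⁵) = 571,430,510
N ≈ √571,430,510 ≈ 23,904.6

23900 RPM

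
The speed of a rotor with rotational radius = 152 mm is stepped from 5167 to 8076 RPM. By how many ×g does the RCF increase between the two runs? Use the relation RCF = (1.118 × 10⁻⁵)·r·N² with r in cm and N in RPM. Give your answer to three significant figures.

r = 152 mm = 15.2 cm
RCF₁ = 1.118 × 10⁻⁵ × 15.2 × (5167)² = 1.118 × 10⁻⁵ × 15.2 × 26,697,889 ≈ 4,536.9 × g
RCF₂ = 1.118 × 10⁻⁵ × 15.2 × (8076)² = 1.118 × 10⁻⁵ × 15.2 × 65,221,776 ≈ 11,083.5 × g
Increase = 11,083.5 − 4,536.9 = 6,546.6

≈ 6550 ×g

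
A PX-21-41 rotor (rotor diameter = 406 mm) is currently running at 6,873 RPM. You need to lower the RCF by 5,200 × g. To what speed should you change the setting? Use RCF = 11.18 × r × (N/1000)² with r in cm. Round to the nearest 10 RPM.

r = 406 mm / 2 = 203 mm = 20.3 cm
Current RCF = 11.18 × 20.3 × (6.873)² = 11.18 × 20.3 × 47.238129 ≈ 10,720.9 × g
Target RCF = 10,720.9 − 5,200 = 5,520.9 × g
(N/1000)² = 5,520.9 / 226.954 = 24.32607
N = 1000 × √24.32607 ≈ 4,932.1

4930 RPM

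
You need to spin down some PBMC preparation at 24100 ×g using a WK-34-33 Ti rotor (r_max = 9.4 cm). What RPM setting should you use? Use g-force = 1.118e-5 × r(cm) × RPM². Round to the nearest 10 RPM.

≈ 15140 RPM

RCF = 1.118 × 10⁻⁵ × r × N²
24,100 = 1.118 × 10⁻⁵ × 9.4 × N²
N² = 24,100 / (10.5092 × 10⁻⁵) = 229,322,879
N ≈ √229,322,879 ≈ 15,143.4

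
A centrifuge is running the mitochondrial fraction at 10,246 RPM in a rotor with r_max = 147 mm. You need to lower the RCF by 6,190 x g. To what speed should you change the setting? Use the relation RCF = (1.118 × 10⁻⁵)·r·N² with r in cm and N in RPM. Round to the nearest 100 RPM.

N₂ ≈ 8200 RPM

r = 147 mm = 14.7 cm
Current RCF = 1.118 × 10⁻⁵ × 14.7 × (10246)² = 1.118 × 10⁻⁵ × 14.7 × 104,980,516 ≈ 17,253.1 × g
Target RCF = 17,253.1 − 6,190 = 11,063.1 × g
N² = 11,063.1 / (16.4346 × 10⁻⁵) = 67,315,907
N ≈ √67,315,907 ≈ 8,204.6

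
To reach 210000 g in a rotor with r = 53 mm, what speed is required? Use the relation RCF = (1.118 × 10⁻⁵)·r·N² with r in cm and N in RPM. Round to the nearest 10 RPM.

59530 RPM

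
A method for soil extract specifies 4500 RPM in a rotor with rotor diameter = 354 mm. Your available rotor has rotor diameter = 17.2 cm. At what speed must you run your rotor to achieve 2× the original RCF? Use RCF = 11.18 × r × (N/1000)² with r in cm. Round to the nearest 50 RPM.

≈ 9150 RPM

Original rotor: r = 354 mm / 2 = 177 mm = 17.7 cm
RCF_original = 11.18 × 17.7 × (4.5)² = 11.18 × 17.7 × 20.25 ≈ 4,007.2 × g
Target RCF = 2 × 4,007.2 ≈ 8,014.4 × g
Your rotor: r = 17.2 / 2 = 8.6 cm
8,014.4 = 11.18 × 8.6 × (N/1000)²
(N/1000)² = 8,014.4 / 96.148 = 83.35483
N = 1000 × √83.35483 ≈ 9,129.9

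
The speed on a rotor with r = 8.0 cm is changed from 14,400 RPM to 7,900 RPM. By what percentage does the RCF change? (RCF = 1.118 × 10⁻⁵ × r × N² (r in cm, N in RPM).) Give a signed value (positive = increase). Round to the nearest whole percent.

RCF ∝ N², so the ratio is (7900/14400)² = (0.548611)² = 0.3010.
Change = 0.3010 − 1 = -0.6990 → -69.9%.

-70%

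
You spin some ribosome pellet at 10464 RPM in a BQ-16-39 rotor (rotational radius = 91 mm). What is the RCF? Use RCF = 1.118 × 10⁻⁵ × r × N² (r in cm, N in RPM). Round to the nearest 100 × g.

r = 91 mm = 9.1 cm
RCF = 1.118 × 10⁻⁵ × r × N²
RCF = 1.118 × 10⁻⁵ × 9.1 × (10464)² = 1.118 × 10⁻⁵ × 9.1 × 109,495,296 ≈ 11,139.8 × g

≈ 11100 x g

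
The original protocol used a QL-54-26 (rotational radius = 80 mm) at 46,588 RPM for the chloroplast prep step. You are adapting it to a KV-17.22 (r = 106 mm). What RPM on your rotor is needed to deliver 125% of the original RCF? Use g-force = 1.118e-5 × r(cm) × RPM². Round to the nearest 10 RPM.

45250 RPM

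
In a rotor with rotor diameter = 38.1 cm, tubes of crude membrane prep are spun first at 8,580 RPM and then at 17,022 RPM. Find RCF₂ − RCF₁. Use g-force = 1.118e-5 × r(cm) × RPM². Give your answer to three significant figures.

≈ 46000 g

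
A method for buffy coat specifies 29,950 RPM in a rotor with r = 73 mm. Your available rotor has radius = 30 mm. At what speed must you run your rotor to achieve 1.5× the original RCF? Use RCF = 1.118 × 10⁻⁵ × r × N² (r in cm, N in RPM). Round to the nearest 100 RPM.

Original rotor: r = 73 mm = 7.3 cm
RCF_original = 1.118 × 10⁻⁵ × 7.3 × (29950)² = 1.118 × 10⁻⁵ × 7.3 × 897,002,500 ≈ 73,208 × g
Target RCF = 1.5 × 73,208 ≈ 109,812 × g
Your rotor: r = 30 mm = 3.0 cm
109,812 = 1.118 × 10⁻⁵ × 3 × N²
N² = 109,812 / (3.354 × 10⁻⁵) = 3,274,060,823
N ≈ √3,274,060,823 ≈ 57,219.4

≈ 57200 RPM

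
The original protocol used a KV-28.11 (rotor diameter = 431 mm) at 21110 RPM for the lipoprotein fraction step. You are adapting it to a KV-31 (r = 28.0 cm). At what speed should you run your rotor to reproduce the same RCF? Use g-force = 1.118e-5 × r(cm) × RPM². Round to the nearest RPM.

≈ 18520 RPM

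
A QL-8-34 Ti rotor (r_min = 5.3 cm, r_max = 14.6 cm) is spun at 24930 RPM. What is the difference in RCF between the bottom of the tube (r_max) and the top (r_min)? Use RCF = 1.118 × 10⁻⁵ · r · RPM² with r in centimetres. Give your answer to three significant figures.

RCF_max = 1.118 × 10⁻⁵ × 14.6 × (24930)² = 1.118 × 10⁻⁵ × 14.6 × 621,504,900 ≈ 101,447 × g
RCF_min = 1.118 × 10⁻⁵ × 5.3 × (24930)² = 1.118 × 10⁻⁵ × 5.3 × 621,504,900 ≈ 36,826.7 × g
ΔRCF = 101,447 − 36,826.7 = 64,620.3

ΔRCF ≈ 64600 × g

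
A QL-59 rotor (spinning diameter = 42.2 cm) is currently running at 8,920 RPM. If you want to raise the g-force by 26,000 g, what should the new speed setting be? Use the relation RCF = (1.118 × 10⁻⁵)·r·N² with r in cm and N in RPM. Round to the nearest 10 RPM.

13780 RPM

r = 42.2 / 2 = 21.1 cm
Current RCF = 1.118 × 10⁻⁵ × 21.1 × (8920)² = 1.118 × 10⁻⁵ × 21.1 × 79,566,400 ≈ 18,769.6 × g
Target RCF = 18,769.6 + 26,000 = 44,769.6 × g
N² = 44,769.6 / (23.5898 × 10⁻⁵) = 189,783,720
N ≈ √189,783,720 ≈ 13,776.2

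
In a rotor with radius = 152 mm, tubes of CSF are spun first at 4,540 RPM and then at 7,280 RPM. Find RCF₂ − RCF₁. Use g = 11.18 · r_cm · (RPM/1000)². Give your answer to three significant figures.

≈ 5500 x g

r = 152 mm = 15.2 cm
RCF₁ = 11.18 × 15.2 × (4.54)² = 11.18 × 15.2 × 20.6116 ≈ 3,502.7 × g
RCF₂ = 11.18 × 15.2 × (7.28)² = 11.18 × 15.2 × 52.9984 ≈ 9,006.3 × g
Increase = 9,006.3 − 3,502.7 = 5,503.6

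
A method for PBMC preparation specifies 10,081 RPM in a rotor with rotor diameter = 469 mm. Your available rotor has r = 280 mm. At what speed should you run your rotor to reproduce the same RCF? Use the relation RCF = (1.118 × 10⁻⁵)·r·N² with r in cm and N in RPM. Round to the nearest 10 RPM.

9230 RPM

Original rotor: r = 469 mm / 2 = 234.5 mm = 23.45 cm
RCF_original = 1.118 × 10⁻⁵ × 23.45 × (10081)² = 1.118 × 10⁻⁵ × 23.45 × 101,626,561 ≈ 26,643.5 × g
Your rotor: r = 280 mm = 28.0 cm
26,643.5 = 1.118 × 10⁻⁵ × 28 × N²
N² = 26,643.5 / (31.304 × 10⁻⁵) = 85,112,126
N ≈ √85,112,126 ≈ 9,225.6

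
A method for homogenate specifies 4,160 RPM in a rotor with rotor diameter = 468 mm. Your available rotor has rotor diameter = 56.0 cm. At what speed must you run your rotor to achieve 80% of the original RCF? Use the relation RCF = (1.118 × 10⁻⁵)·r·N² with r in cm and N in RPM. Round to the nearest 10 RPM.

≈ 3400 RPM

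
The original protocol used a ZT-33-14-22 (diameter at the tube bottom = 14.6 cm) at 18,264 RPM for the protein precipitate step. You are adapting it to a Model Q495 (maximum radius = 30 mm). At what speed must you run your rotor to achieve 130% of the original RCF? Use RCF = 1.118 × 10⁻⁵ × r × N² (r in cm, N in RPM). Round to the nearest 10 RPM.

32480 RPM

Original rotor: r = 14.6 / 2 = 7.3 cm
RCF_original = 1.118 × 10⁻⁵ × 7.3 × (18264)² = 1.118 × 10⁻⁵ × 7.3 × 333,573,696 ≈ 27,224.3 × g
Target RCF = 1.3 × 27,224.3 ≈ 35,391.6 × g
Your rotor: r = 30 mm = 3.0 cm
35,391.6 = 1.118 × 10⁻⁵ × 3 × N²
N² = 35,391.6 / (3.354 × 10⁻⁵) = 1,055,205,725
N ≈ √1,055,205,725 ≈ 32,483.9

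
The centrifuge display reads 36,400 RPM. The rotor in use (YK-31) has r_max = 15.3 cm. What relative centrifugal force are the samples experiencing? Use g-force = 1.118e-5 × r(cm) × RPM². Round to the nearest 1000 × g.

RCF = 1.118 × 10⁻⁵ × 15.3 × (36400)² = 1.118 × 10⁻⁵ × 15.3 × 1,324,960,000 ≈ 226,639.7 × g

RCF ≈ 227000 x g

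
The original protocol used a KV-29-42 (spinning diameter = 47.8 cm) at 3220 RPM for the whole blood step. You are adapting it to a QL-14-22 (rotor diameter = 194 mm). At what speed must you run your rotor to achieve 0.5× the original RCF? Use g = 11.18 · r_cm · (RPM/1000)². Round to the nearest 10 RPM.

Original rotor: r = 47.8 / 2 = 23.9 cm
RCF_original = 11.18 × 23.9 × (3.22)² = 11.18 × 23.9 × 10.3684 ≈ 2,770.5 × g
Target RCF = 0.5 × 2,770.5 ≈ 1,385.2 × g
Your rotor: r = 194 mm / 2 = 97 mm = 9.7 cm
1,385.2 = 11.18 × 9.7 × (N/1000)²
(N/1000)² = 1,385.2 / 108.446 = 12.77318
N = 1000 × √12.77318 ≈ 3,574.0

3570 RPM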